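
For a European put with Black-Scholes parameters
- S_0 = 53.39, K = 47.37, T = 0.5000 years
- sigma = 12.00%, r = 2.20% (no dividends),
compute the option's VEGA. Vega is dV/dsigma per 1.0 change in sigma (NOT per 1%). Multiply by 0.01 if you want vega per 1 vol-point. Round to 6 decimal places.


d1 = 1.5819669338; d2 = 1.4971141200
phi(d1) = 0.1141492789; exp(-qT) = 1.0000000000; exp(-rT) = 0.9890602788
Vega = S * exp(-qT) * phi(d1) * sqrt(T) = 53.3900 * 1.0000000000 * 0.1141492789 * 0.7071067812 = 4.309413

Answer: Vega = 4.309413


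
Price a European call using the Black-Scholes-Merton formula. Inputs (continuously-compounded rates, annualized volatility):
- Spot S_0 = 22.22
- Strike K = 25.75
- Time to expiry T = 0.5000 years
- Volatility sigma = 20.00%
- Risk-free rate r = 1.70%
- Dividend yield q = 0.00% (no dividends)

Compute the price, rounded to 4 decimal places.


d1 = (ln(S/K) + (r - q + 0.5*sigma^2) * T) / (sigma * sqrt(T)) = -0.91175651
d2 = d1 - sigma * sqrt(T) = -1.05317787
exp(-rT) = 0.99153602; exp(-qT) = 1.00000000
C = S_0 * exp(-qT) * N(d1) - K * exp(-rT) * N(d2)
N(d1) = 0.18094845; N(d2) = 0.14612974
C = 22.2200 * 1.00000000 * 0.18094845 - 25.7500 * 0.99153602 * 0.14612974 = 0.2897

Answer: Price = 0.2897


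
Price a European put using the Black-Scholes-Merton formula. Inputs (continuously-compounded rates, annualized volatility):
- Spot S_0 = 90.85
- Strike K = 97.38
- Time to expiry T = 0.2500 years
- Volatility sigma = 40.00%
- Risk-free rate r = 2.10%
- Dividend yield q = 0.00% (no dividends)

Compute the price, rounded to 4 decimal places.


Answer: Price = 10.8666

Derivation:
d1 = (ln(S/K) + (r - q + 0.5*sigma^2) * T) / (sigma * sqrt(T)) = -0.22080528
d2 = d1 - sigma * sqrt(T) = -0.42080528
exp(-rT) = 0.99476376; exp(-qT) = 1.00000000
P = K * exp(-rT) * N(-d2) - S_0 * exp(-qT) * N(-d1)
N(-d1) = 0.58737797; N(-d2) = 0.66305136
P = 97.3800 * 0.99476376 * 0.66305136 - 90.8500 * 1.00000000 * 0.58737797 = 10.8666


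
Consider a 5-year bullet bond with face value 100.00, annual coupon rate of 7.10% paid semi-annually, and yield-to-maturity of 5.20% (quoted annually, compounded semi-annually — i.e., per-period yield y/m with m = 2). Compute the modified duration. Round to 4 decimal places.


Coupon per period c = face * coupon_rate / m = 3.550000
Periods per year m = 2; per-period yield y/m = 0.026000
Number of cashflows N = 10
Cashflows (t years, CF_t, discount factor 1/(1+y/m)^(m*t), PV):
  t = 0.5000: CF_t = 3.550000, DF = 0.974659, PV = 3.460039
  t = 1.0000: CF_t = 3.550000, DF = 0.949960, PV = 3.372358
  t = 1.5000: CF_t = 3.550000, DF = 0.925887, PV = 3.286898
  t = 2.0000: CF_t = 3.550000, DF = 0.902424, PV = 3.203605
  t = 2.5000: CF_t = 3.550000, DF = 0.879555, PV = 3.122422
  t = 3.0000: CF_t = 3.550000, DF = 0.857266, PV = 3.043296
  t = 3.5000: CF_t = 3.550000, DF = 0.835542, PV = 2.966175
  t = 4.0000: CF_t = 3.550000, DF = 0.814369, PV = 2.891009
  t = 4.5000: CF_t = 3.550000, DF = 0.793732, PV = 2.817748
  t = 5.0000: CF_t = 103.550000, DF = 0.773618, PV = 80.108112
Price P = sum_t PV_t = 108.271661
First compute Macaulay numerator sum_t t * PV_t:
  t * PV_t at t = 0.5000: 1.730019
  t * PV_t at t = 1.0000: 3.372358
  t * PV_t at t = 1.5000: 4.930347
  t * PV_t at t = 2.0000: 6.407209
  t * PV_t at t = 2.5000: 7.806054
  t * PV_t at t = 3.0000: 9.129888
  t * PV_t at t = 3.5000: 10.381614
  t * PV_t at t = 4.0000: 11.564037
  t * PV_t at t = 4.5000: 12.679865
  t * PV_t at t = 5.0000: 400.540559
Macaulay duration D = 468.541950 / 108.271661 = 4.327466
Modified duration = D / (1 + y/m) = 4.327466 / (1 + 0.026000) = 4.217803

Answer: Modified duration = 4.2178


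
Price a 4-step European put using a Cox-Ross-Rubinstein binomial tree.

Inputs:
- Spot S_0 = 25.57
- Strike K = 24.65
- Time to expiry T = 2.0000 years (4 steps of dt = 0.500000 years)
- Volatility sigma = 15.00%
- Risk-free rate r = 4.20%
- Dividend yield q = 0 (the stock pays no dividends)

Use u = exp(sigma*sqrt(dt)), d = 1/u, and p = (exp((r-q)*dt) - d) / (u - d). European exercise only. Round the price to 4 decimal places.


Answer: Price = V(0,0) = 0.8910

Derivation:
dt = T/N = 0.500000
u = exp(sigma*sqrt(dt)) = 1.111895; d = 1/u = 0.899365
p = (exp((r-q)*dt) - d) / (u - d) = 0.573363
Discount per step: exp(-r*dt) = 0.979219
Stock lattice S(k, i) with i counting down-moves:
  k=0: S(0,0) = 25.5700
  k=1: S(1,0) = 28.4312; S(1,1) = 22.9968
  k=2: S(2,0) = 31.6125; S(2,1) = 25.5700; S(2,2) = 20.6825
  k=3: S(3,0) = 35.1498; S(3,1) = 28.4312; S(3,2) = 22.9968; S(3,3) = 18.6011
  k=4: S(4,0) = 39.0829; S(4,1) = 31.6125; S(4,2) = 25.5700; S(4,3) = 20.6825; S(4,4) = 16.7292
Terminal payoffs V(N, i) = max(K - S_T, 0):
  V(4,0) = 0.000000; V(4,1) = 0.000000; V(4,2) = 0.000000; V(4,3) = 3.967504; V(4,4) = 7.920800
Backward induction: V(k, i) = exp(-r*dt) * [p * V(k+1, i) + (1-p) * V(k+1, i+1)].
  V(3,0) = exp(-r*dt) * [p*0.000000 + (1-p)*0.000000] = 0.000000
  V(3,1) = exp(-r*dt) * [p*0.000000 + (1-p)*0.000000] = 0.000000
  V(3,2) = exp(-r*dt) * [p*0.000000 + (1-p)*3.967504] = 1.657509
  V(3,3) = exp(-r*dt) * [p*3.967504 + (1-p)*7.920800] = 5.536629
  V(2,0) = exp(-r*dt) * [p*0.000000 + (1-p)*0.000000] = 0.000000
  V(2,1) = exp(-r*dt) * [p*0.000000 + (1-p)*1.657509] = 0.692460
  V(2,2) = exp(-r*dt) * [p*1.657509 + (1-p)*5.536629] = 3.243649
  V(1,0) = exp(-r*dt) * [p*0.000000 + (1-p)*0.692460] = 0.289290
  V(1,1) = exp(-r*dt) * [p*0.692460 + (1-p)*3.243649] = 1.743884
  V(0,0) = exp(-r*dt) * [p*0.289290 + (1-p)*1.743884] = 0.890966


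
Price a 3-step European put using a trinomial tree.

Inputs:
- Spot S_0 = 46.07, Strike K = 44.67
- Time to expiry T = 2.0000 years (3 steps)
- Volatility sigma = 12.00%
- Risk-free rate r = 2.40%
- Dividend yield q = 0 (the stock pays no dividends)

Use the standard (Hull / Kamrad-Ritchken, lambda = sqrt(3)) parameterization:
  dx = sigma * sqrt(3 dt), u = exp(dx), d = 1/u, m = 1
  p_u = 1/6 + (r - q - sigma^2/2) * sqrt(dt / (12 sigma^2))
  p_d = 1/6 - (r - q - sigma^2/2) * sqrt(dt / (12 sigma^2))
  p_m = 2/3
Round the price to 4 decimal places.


Answer: Price = V(0,0) = 1.4854

Derivation:
dt = T/N = 0.666667; dx = sigma*sqrt(3*dt) = 0.169706
u = exp(dx) = 1.184956; d = 1/u = 0.843913
p_u = 0.199665, p_m = 0.666667, p_d = 0.133668
Discount per step: exp(-r*dt) = 0.984127
Stock lattice S(k, j) with j the centered position index:
  k=0: S(0,+0) = 46.0700
  k=1: S(1,-1) = 38.8791; S(1,+0) = 46.0700; S(1,+1) = 54.5909
  k=2: S(2,-2) = 32.8106; S(2,-1) = 38.8791; S(2,+0) = 46.0700; S(2,+1) = 54.5909; S(2,+2) = 64.6878
  k=3: S(3,-3) = 27.6893; S(3,-2) = 32.8106; S(3,-1) = 38.8791; S(3,+0) = 46.0700; S(3,+1) = 54.5909; S(3,+2) = 64.6878; S(3,+3) = 76.6522
Terminal payoffs V(N, j) = max(K - S_T, 0):
  V(3,-3) = 16.980727; V(3,-2) = 11.859430; V(3,-1) = 5.790919; V(3,+0) = 0.000000; V(3,+1) = 0.000000; V(3,+2) = 0.000000; V(3,+3) = 0.000000
Backward induction: V(k, j) = exp(-r*dt) * [p_u * V(k+1, j+1) + p_m * V(k+1, j) + p_d * V(k+1, j-1)]
  V(2,-2) = exp(-r*dt) * [p_u*5.790919 + p_m*11.859430 + p_d*16.980727] = 11.152442
  V(2,-1) = exp(-r*dt) * [p_u*0.000000 + p_m*5.790919 + p_d*11.859430] = 5.359403
  V(2,+0) = exp(-r*dt) * [p_u*0.000000 + p_m*0.000000 + p_d*5.790919] = 0.761776
  V(2,+1) = exp(-r*dt) * [p_u*0.000000 + p_m*0.000000 + p_d*0.000000] = 0.000000
  V(2,+2) = exp(-r*dt) * [p_u*0.000000 + p_m*0.000000 + p_d*0.000000] = 0.000000
  V(1,-1) = exp(-r*dt) * [p_u*0.761776 + p_m*5.359403 + p_d*11.152442] = 5.132976
  V(1,+0) = exp(-r*dt) * [p_u*0.000000 + p_m*0.761776 + p_d*5.359403] = 1.204801
  V(1,+1) = exp(-r*dt) * [p_u*0.000000 + p_m*0.000000 + p_d*0.761776] = 0.100209
  V(0,+0) = exp(-r*dt) * [p_u*0.100209 + p_m*1.204801 + p_d*5.132976] = 1.485369


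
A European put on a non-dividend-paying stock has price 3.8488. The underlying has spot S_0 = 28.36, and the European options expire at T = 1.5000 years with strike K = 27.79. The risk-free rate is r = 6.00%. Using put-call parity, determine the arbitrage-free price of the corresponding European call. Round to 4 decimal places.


Answer: Call price = 6.8107

Derivation:
Put-call parity: C - P = S_0 * exp(-qT) - K * exp(-rT).
S_0 * exp(-qT) = 28.3600 * 1.00000000 = 28.36000000
K * exp(-rT) = 27.7900 * 0.91393119 = 25.39814764
C = P + S*exp(-qT) - K*exp(-rT)
C = 3.8488 + 28.36000000 - 25.39814764 = 6.8107


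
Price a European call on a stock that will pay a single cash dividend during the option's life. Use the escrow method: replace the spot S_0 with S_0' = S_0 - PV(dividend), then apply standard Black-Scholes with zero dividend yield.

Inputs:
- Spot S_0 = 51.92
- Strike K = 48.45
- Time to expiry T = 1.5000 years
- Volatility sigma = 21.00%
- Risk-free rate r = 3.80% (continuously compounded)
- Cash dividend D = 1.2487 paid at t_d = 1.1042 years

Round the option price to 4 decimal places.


Answer: Price = 7.8019

Derivation:
PV(D) = D * exp(-r * t_d) = 1.2487 * 0.95890852 = 1.19738907
S_0' = S_0 - PV(D) = 51.9200 - 1.19738907 = 50.72261093
d1 = (ln(S_0'/K) + (r + sigma^2/2)*T) / (sigma*sqrt(T)) = 0.52844610
d2 = d1 - sigma*sqrt(T) = 0.27124968
exp(-rT) = 0.94459407
N(d1) = 0.70140513; N(d2) = 0.60690050
C = S_0' * N(d1) - K * exp(-rT) * N(d2) = 50.72261093 * 0.70140513 - 48.4500 * 0.94459407 * 0.60690050 = 7.8019


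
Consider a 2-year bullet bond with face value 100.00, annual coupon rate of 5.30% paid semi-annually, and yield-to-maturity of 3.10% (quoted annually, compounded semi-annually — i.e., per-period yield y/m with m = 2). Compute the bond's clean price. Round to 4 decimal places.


Answer: Price = 104.2346

Derivation:
Coupon per period c = face * coupon_rate / m = 2.650000
Periods per year m = 2; per-period yield y/m = 0.015500
Number of cashflows N = 4
Cashflows (t years, CF_t, discount factor 1/(1+y/m)^(m*t), PV):
  t = 0.5000: CF_t = 2.650000, DF = 0.984737, PV = 2.609552
  t = 1.0000: CF_t = 2.650000, DF = 0.969706, PV = 2.569721
  t = 1.5000: CF_t = 2.650000, DF = 0.954905, PV = 2.530499
  t = 2.0000: CF_t = 102.650000, DF = 0.940330, PV = 96.524874
Price P = sum_t PV_t = 104.234646


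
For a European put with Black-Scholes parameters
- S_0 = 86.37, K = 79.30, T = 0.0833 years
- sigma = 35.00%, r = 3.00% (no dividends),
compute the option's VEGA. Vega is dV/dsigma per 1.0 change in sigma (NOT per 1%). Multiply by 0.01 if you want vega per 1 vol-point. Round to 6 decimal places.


Answer: Vega = 6.509246

Derivation:
d1 = 0.9206789894; d2 = 0.8196629015
phi(d1) = 0.2611230743; exp(-qT) = 1.0000000000; exp(-rT) = 0.9975041199
Vega = S * exp(-qT) * phi(d1) * sqrt(T) = 86.3700 * 1.0000000000 * 0.2611230743 * 0.2886173938 = 6.509246


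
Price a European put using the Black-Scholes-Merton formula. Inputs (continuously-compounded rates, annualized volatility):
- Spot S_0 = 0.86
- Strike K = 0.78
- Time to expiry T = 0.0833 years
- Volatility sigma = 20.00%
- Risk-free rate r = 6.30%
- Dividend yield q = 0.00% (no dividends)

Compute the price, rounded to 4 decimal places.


Answer: Price = 0.0007

Derivation:
d1 = (ln(S/K) + (r - q + 0.5*sigma^2) * T) / (sigma * sqrt(T)) = 1.81126245
d2 = d1 - sigma * sqrt(T) = 1.75353897
exp(-rT) = 0.99476585; exp(-qT) = 1.00000000
P = K * exp(-rT) * N(-d2) - S_0 * exp(-qT) * N(-d1)
N(-d1) = 0.03505012; N(-d2) = 0.03975477
P = 0.7800 * 0.99476585 * 0.03975477 - 0.8600 * 1.00000000 * 0.03505012 = 0.0007


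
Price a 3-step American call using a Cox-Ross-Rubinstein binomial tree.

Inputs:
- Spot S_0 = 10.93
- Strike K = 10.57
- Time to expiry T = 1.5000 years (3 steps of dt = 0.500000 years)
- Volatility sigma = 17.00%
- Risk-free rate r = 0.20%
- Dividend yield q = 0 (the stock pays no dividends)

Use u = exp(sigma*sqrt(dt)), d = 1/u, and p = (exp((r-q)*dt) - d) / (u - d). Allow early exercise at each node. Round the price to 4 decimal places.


dt = T/N = 0.500000
u = exp(sigma*sqrt(dt)) = 1.127732; d = 1/u = 0.886736
p = (exp((r-q)*dt) - d) / (u - d) = 0.474136
Discount per step: exp(-r*dt) = 0.999000
Stock lattice S(k, i) with i counting down-moves:
  k=0: S(0,0) = 10.9300
  k=1: S(1,0) = 12.3261; S(1,1) = 9.6920
  k=2: S(2,0) = 13.9005; S(2,1) = 10.9300; S(2,2) = 8.5943
  k=3: S(3,0) = 15.6761; S(3,1) = 12.3261; S(3,2) = 9.6920; S(3,3) = 7.6208
Terminal payoffs V(N, i) = max(S_T - K, 0):
  V(3,0) = 5.106077; V(3,1) = 1.756106; V(3,2) = 0.000000; V(3,3) = 0.000000
Backward induction: V(k, i) = exp(-r*dt) * [p * V(k+1, i) + (1-p) * V(k+1, i+1)]; then take max(V_cont, immediate exercise) for American.
  V(2,0) = exp(-r*dt) * [p*5.106077 + (1-p)*1.756106] = 3.341104; exercise = 3.330539; V(2,0) = max -> 3.341104
  V(2,1) = exp(-r*dt) * [p*1.756106 + (1-p)*0.000000] = 0.831800; exercise = 0.360000; V(2,1) = max -> 0.831800
  V(2,2) = exp(-r*dt) * [p*0.000000 + (1-p)*0.000000] = 0.000000; exercise = 0.000000; V(2,2) = max -> 0.000000
  V(1,0) = exp(-r*dt) * [p*3.341104 + (1-p)*0.831800] = 2.019530; exercise = 1.756106; V(1,0) = max -> 2.019530
  V(1,1) = exp(-r*dt) * [p*0.831800 + (1-p)*0.000000] = 0.393992; exercise = 0.000000; V(1,1) = max -> 0.393992
  V(0,0) = exp(-r*dt) * [p*2.019530 + (1-p)*0.393992] = 1.163553; exercise = 0.360000; V(0,0) = max -> 1.163553

Answer: Price = V(0,0) = 1.1636


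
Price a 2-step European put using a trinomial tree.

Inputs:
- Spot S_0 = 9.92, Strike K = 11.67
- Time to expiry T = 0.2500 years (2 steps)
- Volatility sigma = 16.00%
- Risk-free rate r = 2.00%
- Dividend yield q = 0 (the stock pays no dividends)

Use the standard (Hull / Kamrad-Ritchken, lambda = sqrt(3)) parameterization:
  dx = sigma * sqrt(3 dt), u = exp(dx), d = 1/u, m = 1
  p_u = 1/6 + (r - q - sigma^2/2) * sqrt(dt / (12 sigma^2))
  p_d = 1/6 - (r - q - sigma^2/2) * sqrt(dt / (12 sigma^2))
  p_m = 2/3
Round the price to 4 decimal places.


Answer: Price = V(0,0) = 1.7034

Derivation:
dt = T/N = 0.125000; dx = sigma*sqrt(3*dt) = 0.097980
u = exp(dx) = 1.102940; d = 1/u = 0.906667
p_u = 0.171259, p_m = 0.666667, p_d = 0.162074
Discount per step: exp(-r*dt) = 0.997503
Stock lattice S(k, j) with j the centered position index:
  k=0: S(0,+0) = 9.9200
  k=1: S(1,-1) = 8.9941; S(1,+0) = 9.9200; S(1,+1) = 10.9412
  k=2: S(2,-2) = 8.1547; S(2,-1) = 8.9941; S(2,+0) = 9.9200; S(2,+1) = 10.9412; S(2,+2) = 12.0675
Terminal payoffs V(N, j) = max(K - S_T, 0):
  V(2,-2) = 3.515306; V(2,-1) = 2.675859; V(2,+0) = 1.750000; V(2,+1) = 0.728832; V(2,+2) = 0.000000
Backward induction: V(k, j) = exp(-r*dt) * [p_u * V(k+1, j+1) + p_m * V(k+1, j) + p_d * V(k+1, j-1)]
  V(1,-1) = exp(-r*dt) * [p_u*1.750000 + p_m*2.675859 + p_d*3.515306] = 2.646724
  V(1,+0) = exp(-r*dt) * [p_u*0.728832 + p_m*1.750000 + p_d*2.675859] = 1.720865
  V(1,+1) = exp(-r*dt) * [p_u*0.000000 + p_m*0.728832 + p_d*1.750000] = 0.767596
  V(0,+0) = exp(-r*dt) * [p_u*0.767596 + p_m*1.720865 + p_d*2.646724] = 1.703403


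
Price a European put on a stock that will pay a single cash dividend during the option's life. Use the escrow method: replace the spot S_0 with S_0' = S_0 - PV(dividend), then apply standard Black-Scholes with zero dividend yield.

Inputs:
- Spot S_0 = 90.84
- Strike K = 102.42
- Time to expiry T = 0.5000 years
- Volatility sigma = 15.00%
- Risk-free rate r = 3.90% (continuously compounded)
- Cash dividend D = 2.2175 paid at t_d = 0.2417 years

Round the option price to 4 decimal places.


Answer: Price = 12.3854

Derivation:
PV(D) = D * exp(-r * t_d) = 2.2175 * 0.99061799 = 2.19669539
S_0' = S_0 - PV(D) = 90.8400 - 2.19669539 = 88.64330461
d1 = (ln(S_0'/K) + (r + sigma^2/2)*T) / (sigma*sqrt(T)) = -1.12511534
d2 = d1 - sigma*sqrt(T) = -1.23118135
exp(-rT) = 0.98068890
N(-d1) = 0.86972992; N(-d2) = 0.89087248
P = K * exp(-rT) * N(-d2) - S_0' * N(-d1) = 102.4200 * 0.98068890 * 0.89087248 - 88.64330461 * 0.86972992 = 12.3854


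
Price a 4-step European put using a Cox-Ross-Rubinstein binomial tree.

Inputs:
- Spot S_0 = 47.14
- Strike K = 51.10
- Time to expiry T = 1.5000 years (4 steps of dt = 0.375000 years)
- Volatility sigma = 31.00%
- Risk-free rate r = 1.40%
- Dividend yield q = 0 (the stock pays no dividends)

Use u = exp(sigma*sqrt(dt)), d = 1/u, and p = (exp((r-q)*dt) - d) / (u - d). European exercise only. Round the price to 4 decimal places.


dt = T/N = 0.375000
u = exp(sigma*sqrt(dt)) = 1.209051; d = 1/u = 0.827095
p = (exp((r-q)*dt) - d) / (u - d) = 0.466464
Discount per step: exp(-r*dt) = 0.994764
Stock lattice S(k, i) with i counting down-moves:
  k=0: S(0,0) = 47.1400
  k=1: S(1,0) = 56.9946; S(1,1) = 38.9893
  k=2: S(2,0) = 68.9094; S(2,1) = 47.1400; S(2,2) = 32.2478
  k=3: S(3,0) = 83.3150; S(3,1) = 56.9946; S(3,2) = 38.9893; S(3,3) = 26.6720
  k=4: S(4,0) = 100.7320; S(4,1) = 68.9094; S(4,2) = 47.1400; S(4,3) = 32.2478; S(4,4) = 22.0603
Terminal payoffs V(N, i) = max(K - S_T, 0):
  V(4,0) = 0.000000; V(4,1) = 0.000000; V(4,2) = 3.960000; V(4,3) = 18.852162; V(4,4) = 29.039690
Backward induction: V(k, i) = exp(-r*dt) * [p * V(k+1, i) + (1-p) * V(k+1, i+1)].
  V(3,0) = exp(-r*dt) * [p*0.000000 + (1-p)*0.000000] = 0.000000
  V(3,1) = exp(-r*dt) * [p*0.000000 + (1-p)*3.960000] = 2.101738
  V(3,2) = exp(-r*dt) * [p*3.960000 + (1-p)*18.852162] = 11.843159
  V(3,3) = exp(-r*dt) * [p*18.852162 + (1-p)*29.039690] = 24.160396
  V(2,0) = exp(-r*dt) * [p*0.000000 + (1-p)*2.101738] = 1.115480
  V(2,1) = exp(-r*dt) * [p*2.101738 + (1-p)*11.843159] = 7.260914
  V(2,2) = exp(-r*dt) * [p*11.843159 + (1-p)*24.160396] = 18.318420
  V(1,0) = exp(-r*dt) * [p*1.115480 + (1-p)*7.260914] = 4.371279
  V(1,1) = exp(-r*dt) * [p*7.260914 + (1-p)*18.318420] = 13.091576
  V(0,0) = exp(-r*dt) * [p*4.371279 + (1-p)*13.091576] = 8.976617

Answer: Price = V(0,0) = 8.9766


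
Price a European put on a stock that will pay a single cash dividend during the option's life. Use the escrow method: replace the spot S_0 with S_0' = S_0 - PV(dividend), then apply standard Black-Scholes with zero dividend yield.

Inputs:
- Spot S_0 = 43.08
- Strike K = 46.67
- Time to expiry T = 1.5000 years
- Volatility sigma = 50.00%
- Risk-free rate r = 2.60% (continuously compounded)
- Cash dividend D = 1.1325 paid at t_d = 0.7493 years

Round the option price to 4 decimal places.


Answer: Price = 11.9644

Derivation:
PV(D) = D * exp(-r * t_d) = 1.1325 * 0.98070674 = 1.11065039
S_0' = S_0 - PV(D) = 43.0800 - 1.11065039 = 41.96934961
d1 = (ln(S_0'/K) + (r + sigma^2/2)*T) / (sigma*sqrt(T)) = 0.19651117
d2 = d1 - sigma*sqrt(T) = -0.41586127
exp(-rT) = 0.96175071
N(-d1) = 0.42210505; N(-d2) = 0.66124424
P = K * exp(-rT) * N(-d2) - S_0' * N(-d1) = 46.6700 * 0.96175071 * 0.66124424 - 41.96934961 * 0.42210505 = 11.9644


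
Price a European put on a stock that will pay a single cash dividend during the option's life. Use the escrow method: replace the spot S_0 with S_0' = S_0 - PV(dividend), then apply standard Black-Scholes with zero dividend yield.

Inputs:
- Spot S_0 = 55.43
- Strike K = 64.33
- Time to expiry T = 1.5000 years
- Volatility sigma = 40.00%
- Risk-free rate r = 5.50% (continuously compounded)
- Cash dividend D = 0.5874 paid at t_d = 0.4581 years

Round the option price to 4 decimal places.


Answer: Price = 13.3606

Derivation:
PV(D) = D * exp(-r * t_d) = 0.5874 * 0.97511926 = 0.57278505
S_0' = S_0 - PV(D) = 55.4300 - 0.57278505 = 54.85721495
d1 = (ln(S_0'/K) + (r + sigma^2/2)*T) / (sigma*sqrt(T)) = 0.08819721
d2 = d1 - sigma*sqrt(T) = -0.40170074
exp(-rT) = 0.92081144
N(-d1) = 0.46485997; N(-d2) = 0.65604786
P = K * exp(-rT) * N(-d2) - S_0' * N(-d1) = 64.3300 * 0.92081144 * 0.65604786 - 54.85721495 * 0.46485997 = 13.3606


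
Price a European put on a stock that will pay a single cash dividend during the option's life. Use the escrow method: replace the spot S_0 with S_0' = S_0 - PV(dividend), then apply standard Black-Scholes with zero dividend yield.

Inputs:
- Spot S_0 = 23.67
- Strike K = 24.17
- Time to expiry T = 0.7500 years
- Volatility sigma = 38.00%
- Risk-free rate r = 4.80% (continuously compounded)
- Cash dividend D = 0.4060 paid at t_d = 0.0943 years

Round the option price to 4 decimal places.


PV(D) = D * exp(-r * t_d) = 0.4060 * 0.99548383 = 0.40416643
S_0' = S_0 - PV(D) = 23.6700 - 0.40416643 = 23.26583357
d1 = (ln(S_0'/K) + (r + sigma^2/2)*T) / (sigma*sqrt(T)) = 0.15808373
d2 = d1 - sigma*sqrt(T) = -0.17100593
exp(-rT) = 0.96464029
N(-d1) = 0.43719541; N(-d2) = 0.56789045
P = K * exp(-rT) * N(-d2) - S_0' * N(-d1) = 24.1700 * 0.96464029 * 0.56789045 - 23.26583357 * 0.43719541 = 3.0689

Answer: Price = 3.0689


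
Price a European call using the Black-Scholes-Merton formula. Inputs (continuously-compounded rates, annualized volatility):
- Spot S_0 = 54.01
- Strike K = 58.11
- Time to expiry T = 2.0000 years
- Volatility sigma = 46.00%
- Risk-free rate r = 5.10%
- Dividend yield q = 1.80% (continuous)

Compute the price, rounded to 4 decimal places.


d1 = (ln(S/K) + (r - q + 0.5*sigma^2) * T) / (sigma * sqrt(T)) = 0.31424970
d2 = d1 - sigma * sqrt(T) = -0.33628854
exp(-rT) = 0.90302955; exp(-qT) = 0.96464029
C = S_0 * exp(-qT) * N(d1) - K * exp(-rT) * N(d2)
N(d1) = 0.62333430; N(d2) = 0.36832665
C = 54.0100 * 0.96464029 * 0.62333430 - 58.1100 * 0.90302955 * 0.36832665 = 13.1479

Answer: Price = 13.1479


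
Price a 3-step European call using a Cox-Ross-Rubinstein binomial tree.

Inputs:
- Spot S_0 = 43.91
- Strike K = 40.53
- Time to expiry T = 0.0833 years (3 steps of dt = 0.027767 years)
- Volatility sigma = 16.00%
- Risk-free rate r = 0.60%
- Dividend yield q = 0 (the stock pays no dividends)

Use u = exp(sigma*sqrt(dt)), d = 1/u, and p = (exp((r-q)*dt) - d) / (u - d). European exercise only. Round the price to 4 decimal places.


dt = T/N = 0.027767
u = exp(sigma*sqrt(dt)) = 1.027020; d = 1/u = 0.973691
p = (exp((r-q)*dt) - d) / (u - d) = 0.496459
Discount per step: exp(-r*dt) = 0.999833
Stock lattice S(k, i) with i counting down-moves:
  k=0: S(0,0) = 43.9100
  k=1: S(1,0) = 45.0964; S(1,1) = 42.7548
  k=2: S(2,0) = 46.3149; S(2,1) = 43.9100; S(2,2) = 41.6299
  k=3: S(3,0) = 47.5664; S(3,1) = 45.0964; S(3,2) = 42.7548; S(3,3) = 40.5347
Terminal payoffs V(N, i) = max(S_T - K, 0):
  V(3,0) = 7.036374; V(3,1) = 4.566445; V(3,2) = 2.224769; V(3,3) = 0.004687
Backward induction: V(k, i) = exp(-r*dt) * [p * V(k+1, i) + (1-p) * V(k+1, i+1)].
  V(2,0) = exp(-r*dt) * [p*7.036374 + (1-p)*4.566445] = 5.791699
  V(2,1) = exp(-r*dt) * [p*4.566445 + (1-p)*2.224769] = 3.386752
  V(2,2) = exp(-r*dt) * [p*2.224769 + (1-p)*0.004687] = 1.106683
  V(1,0) = exp(-r*dt) * [p*5.791699 + (1-p)*3.386752] = 4.579947
  V(1,1) = exp(-r*dt) * [p*3.386752 + (1-p)*1.106683] = 2.238272
  V(0,0) = exp(-r*dt) * [p*4.579947 + (1-p)*2.238272] = 3.400252

Answer: Price = V(0,0) = 3.4003


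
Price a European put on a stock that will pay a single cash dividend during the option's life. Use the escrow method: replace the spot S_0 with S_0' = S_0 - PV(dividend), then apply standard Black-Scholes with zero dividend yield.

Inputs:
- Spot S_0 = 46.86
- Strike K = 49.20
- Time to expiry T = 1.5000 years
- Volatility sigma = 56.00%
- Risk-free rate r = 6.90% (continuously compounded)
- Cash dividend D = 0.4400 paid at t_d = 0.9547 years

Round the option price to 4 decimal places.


Answer: Price = 11.1679

Derivation:
PV(D) = D * exp(-r * t_d) = 0.4400 * 0.93624854 = 0.41194936
S_0' = S_0 - PV(D) = 46.8600 - 0.41194936 = 46.44805064
d1 = (ln(S_0'/K) + (r + sigma^2/2)*T) / (sigma*sqrt(T)) = 0.40991172
d2 = d1 - sigma*sqrt(T) = -0.27594541
exp(-rT) = 0.90167602
N(-d1) = 0.34093535; N(-d2) = 0.60870500
P = K * exp(-rT) * N(-d2) - S_0' * N(-d1) = 49.2000 * 0.90167602 * 0.60870500 - 46.44805064 * 0.34093535 = 11.1679


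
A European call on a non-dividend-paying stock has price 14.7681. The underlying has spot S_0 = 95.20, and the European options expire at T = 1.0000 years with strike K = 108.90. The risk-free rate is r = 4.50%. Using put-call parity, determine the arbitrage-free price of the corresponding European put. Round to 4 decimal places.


Put-call parity: C - P = S_0 * exp(-qT) - K * exp(-rT).
S_0 * exp(-qT) = 95.2000 * 1.00000000 = 95.20000000
K * exp(-rT) = 108.9000 * 0.95599748 = 104.10812577
P = C - S*exp(-qT) + K*exp(-rT)
P = 14.7681 - 95.20000000 + 104.10812577 = 23.6762

Answer: Put price = 23.6762


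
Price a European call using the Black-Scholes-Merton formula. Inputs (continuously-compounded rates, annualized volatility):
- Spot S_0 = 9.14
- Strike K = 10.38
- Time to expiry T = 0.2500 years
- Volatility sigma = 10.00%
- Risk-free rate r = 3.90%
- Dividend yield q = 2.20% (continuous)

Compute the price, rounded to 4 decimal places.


Answer: Price = 0.0011

Derivation:
d1 = (ln(S/K) + (r - q + 0.5*sigma^2) * T) / (sigma * sqrt(T)) = -2.43440985
d2 = d1 - sigma * sqrt(T) = -2.48440985
exp(-rT) = 0.99029738; exp(-qT) = 0.99451510
C = S_0 * exp(-qT) * N(d1) - K * exp(-rT) * N(d2)
N(d1) = 0.00745805; N(d2) = 0.00648832
C = 9.1400 * 0.99451510 * 0.00745805 - 10.3800 * 0.99029738 * 0.00648832 = 0.0011


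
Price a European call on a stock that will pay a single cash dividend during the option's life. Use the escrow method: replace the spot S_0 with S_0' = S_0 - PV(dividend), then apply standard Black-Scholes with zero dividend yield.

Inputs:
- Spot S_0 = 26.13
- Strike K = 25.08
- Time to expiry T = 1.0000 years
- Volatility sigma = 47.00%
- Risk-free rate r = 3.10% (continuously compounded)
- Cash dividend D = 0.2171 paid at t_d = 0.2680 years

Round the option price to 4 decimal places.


Answer: Price = 5.5082

Derivation:
PV(D) = D * exp(-r * t_d) = 0.2171 * 0.99172642 = 0.21530380
S_0' = S_0 - PV(D) = 26.1300 - 0.21530380 = 25.91469620
d1 = (ln(S_0'/K) + (r + sigma^2/2)*T) / (sigma*sqrt(T)) = 0.37061598
d2 = d1 - sigma*sqrt(T) = -0.09938402
exp(-rT) = 0.96947557
N(d1) = 0.64453821; N(d2) = 0.46041669
C = S_0' * N(d1) - K * exp(-rT) * N(d2) = 25.91469620 * 0.64453821 - 25.0800 * 0.96947557 * 0.46041669 = 5.5082


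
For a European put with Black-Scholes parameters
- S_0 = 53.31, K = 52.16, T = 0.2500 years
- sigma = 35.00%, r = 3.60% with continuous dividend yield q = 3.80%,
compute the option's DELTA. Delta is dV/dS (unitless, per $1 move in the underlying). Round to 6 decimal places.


d1 = 0.2092600755; d2 = 0.0342600755
phi(d1) = 0.3903024128; exp(-qT) = 0.9905449824; exp(-rT) = 0.9910403788
N(-d1) = 0.4171226084
Delta = -exp(-qT) * N(-d1) = -0.9905449824 * 0.4171226084 = -0.413179

Answer: Delta = -0.413179


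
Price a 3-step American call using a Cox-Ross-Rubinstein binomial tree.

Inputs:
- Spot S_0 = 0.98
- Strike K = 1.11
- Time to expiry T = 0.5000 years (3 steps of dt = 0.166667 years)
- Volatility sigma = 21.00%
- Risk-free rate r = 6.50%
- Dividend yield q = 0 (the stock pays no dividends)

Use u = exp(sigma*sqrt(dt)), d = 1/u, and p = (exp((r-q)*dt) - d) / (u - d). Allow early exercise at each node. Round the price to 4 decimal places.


Answer: Price = V(0,0) = 0.0243

Derivation:
dt = T/N = 0.166667
u = exp(sigma*sqrt(dt)) = 1.089514; d = 1/u = 0.917840
p = (exp((r-q)*dt) - d) / (u - d) = 0.542027
Discount per step: exp(-r*dt) = 0.989225
Stock lattice S(k, i) with i counting down-moves:
  k=0: S(0,0) = 0.9800
  k=1: S(1,0) = 1.0677; S(1,1) = 0.8995
  k=2: S(2,0) = 1.1633; S(2,1) = 0.9800; S(2,2) = 0.8256
  k=3: S(3,0) = 1.2674; S(3,1) = 1.0677; S(3,2) = 0.8995; S(3,3) = 0.7578
Terminal payoffs V(N, i) = max(S_T - K, 0):
  V(3,0) = 0.157433; V(3,1) = 0.000000; V(3,2) = 0.000000; V(3,3) = 0.000000
Backward induction: V(k, i) = exp(-r*dt) * [p * V(k+1, i) + (1-p) * V(k+1, i+1)]; then take max(V_cont, immediate exercise) for American.
  V(2,0) = exp(-r*dt) * [p*0.157433 + (1-p)*0.000000] = 0.084414; exercise = 0.053301; V(2,0) = max -> 0.084414
  V(2,1) = exp(-r*dt) * [p*0.000000 + (1-p)*0.000000] = 0.000000; exercise = 0.000000; V(2,1) = max -> 0.000000
  V(2,2) = exp(-r*dt) * [p*0.000000 + (1-p)*0.000000] = 0.000000; exercise = 0.000000; V(2,2) = max -> 0.000000
  V(1,0) = exp(-r*dt) * [p*0.084414 + (1-p)*0.000000] = 0.045261; exercise = 0.000000; V(1,0) = max -> 0.045261
  V(1,1) = exp(-r*dt) * [p*0.000000 + (1-p)*0.000000] = 0.000000; exercise = 0.000000; V(1,1) = max -> 0.000000
  V(0,0) = exp(-r*dt) * [p*0.045261 + (1-p)*0.000000] = 0.024269; exercise = 0.000000; V(0,0) = max -> 0.024269


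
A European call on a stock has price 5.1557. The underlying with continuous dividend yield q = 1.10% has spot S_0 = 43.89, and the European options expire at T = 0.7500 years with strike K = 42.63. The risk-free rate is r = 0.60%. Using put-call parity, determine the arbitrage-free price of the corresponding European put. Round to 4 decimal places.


Answer: Put price = 4.0649

Derivation:
Put-call parity: C - P = S_0 * exp(-qT) - K * exp(-rT).
S_0 * exp(-qT) = 43.8900 * 0.99178394 = 43.52939703
K * exp(-rT) = 42.6300 * 0.99551011 = 42.43859598
P = C - S*exp(-qT) + K*exp(-rT)
P = 5.1557 - 43.52939703 + 42.43859598 = 4.0649


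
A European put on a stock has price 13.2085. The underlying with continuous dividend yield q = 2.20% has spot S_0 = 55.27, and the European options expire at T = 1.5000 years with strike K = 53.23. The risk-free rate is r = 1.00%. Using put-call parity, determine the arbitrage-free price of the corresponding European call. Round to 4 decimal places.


Answer: Call price = 14.2468

Derivation:
Put-call parity: C - P = S_0 * exp(-qT) - K * exp(-rT).
S_0 * exp(-qT) = 55.2700 * 0.96753856 = 53.47585619
K * exp(-rT) = 53.2300 * 0.98511194 = 52.43750855
C = P + S*exp(-qT) - K*exp(-rT)
C = 13.2085 + 53.47585619 - 52.43750855 = 14.2468


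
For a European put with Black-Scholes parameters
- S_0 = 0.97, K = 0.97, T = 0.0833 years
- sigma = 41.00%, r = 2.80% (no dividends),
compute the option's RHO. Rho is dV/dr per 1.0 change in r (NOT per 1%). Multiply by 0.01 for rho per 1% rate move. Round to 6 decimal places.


d1 = 0.0788770219; d2 = -0.0394561096
phi(d1) = 0.3977031821; exp(-qT) = 1.0000000000; exp(-rT) = 0.9976703179
N(-d2) = 0.5157366271
Rho = -K*T*exp(-rT)*N(-d2) = -0.9700 * 0.0833 * 0.9976703179 * 0.5157366271 = -0.041575

Answer: Rho = -0.041575


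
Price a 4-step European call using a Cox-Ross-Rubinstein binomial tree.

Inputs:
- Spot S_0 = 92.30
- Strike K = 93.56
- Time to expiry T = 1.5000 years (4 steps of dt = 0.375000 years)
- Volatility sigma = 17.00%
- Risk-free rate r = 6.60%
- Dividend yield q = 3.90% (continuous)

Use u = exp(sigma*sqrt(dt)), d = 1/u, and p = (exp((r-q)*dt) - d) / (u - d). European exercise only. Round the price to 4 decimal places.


dt = T/N = 0.375000
u = exp(sigma*sqrt(dt)) = 1.109715; d = 1/u = 0.901132
p = (exp((r-q)*dt) - d) / (u - d) = 0.522786
Discount per step: exp(-r*dt) = 0.975554
Stock lattice S(k, i) with i counting down-moves:
  k=0: S(0,0) = 92.3000
  k=1: S(1,0) = 102.4267; S(1,1) = 83.1745
  k=2: S(2,0) = 113.6645; S(2,1) = 92.3000; S(2,2) = 74.9512
  k=3: S(3,0) = 126.1352; S(3,1) = 102.4267; S(3,2) = 83.1745; S(3,3) = 67.5410
  k=4: S(4,0) = 139.9741; S(4,1) = 113.6645; S(4,2) = 92.3000; S(4,3) = 74.9512; S(4,4) = 60.8633
Terminal payoffs V(N, i) = max(S_T - K, 0):
  V(4,0) = 46.414099; V(4,1) = 20.104459; V(4,2) = 0.000000; V(4,3) = 0.000000; V(4,4) = 0.000000
Backward induction: V(k, i) = exp(-r*dt) * [p * V(k+1, i) + (1-p) * V(k+1, i+1)].
  V(3,0) = exp(-r*dt) * [p*46.414099 + (1-p)*20.104459] = 33.031053
  V(3,1) = exp(-r*dt) * [p*20.104459 + (1-p)*0.000000] = 10.253393
  V(3,2) = exp(-r*dt) * [p*0.000000 + (1-p)*0.000000] = 0.000000
  V(3,3) = exp(-r*dt) * [p*0.000000 + (1-p)*0.000000] = 0.000000
  V(2,0) = exp(-r*dt) * [p*33.031053 + (1-p)*10.253393] = 21.619478
  V(2,1) = exp(-r*dt) * [p*10.253393 + (1-p)*0.000000] = 5.229291
  V(2,2) = exp(-r*dt) * [p*0.000000 + (1-p)*0.000000] = 0.000000
  V(1,0) = exp(-r*dt) * [p*21.619478 + (1-p)*5.229291] = 13.460547
  V(1,1) = exp(-r*dt) * [p*5.229291 + (1-p)*0.000000] = 2.666970
  V(0,0) = exp(-r*dt) * [p*13.460547 + (1-p)*2.666970] = 8.106561

Answer: Price = V(0,0) = 8.1066


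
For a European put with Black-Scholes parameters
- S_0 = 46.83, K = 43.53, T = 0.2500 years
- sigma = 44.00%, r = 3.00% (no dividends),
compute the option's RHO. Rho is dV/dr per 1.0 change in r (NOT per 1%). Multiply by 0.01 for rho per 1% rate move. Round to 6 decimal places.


Answer: Rho = -4.308391

Derivation:
d1 = 0.4762439438; d2 = 0.2562439438
phi(d1) = 0.3561715863; exp(-qT) = 1.0000000000; exp(-rT) = 0.9925280548
N(-d2) = 0.3988812394
Rho = -K*T*exp(-rT)*N(-d2) = -43.5300 * 0.2500 * 0.9925280548 * 0.3988812394 = -4.308391


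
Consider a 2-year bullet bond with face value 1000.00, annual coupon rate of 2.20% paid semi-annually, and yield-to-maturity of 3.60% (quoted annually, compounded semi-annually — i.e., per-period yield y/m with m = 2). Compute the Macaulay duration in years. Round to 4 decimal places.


Answer: Macaulay duration = 1.9671 years

Derivation:
Coupon per period c = face * coupon_rate / m = 11.000000
Periods per year m = 2; per-period yield y/m = 0.018000
Number of cashflows N = 4
Cashflows (t years, CF_t, discount factor 1/(1+y/m)^(m*t), PV):
  t = 0.5000: CF_t = 11.000000, DF = 0.982318, PV = 10.805501
  t = 1.0000: CF_t = 11.000000, DF = 0.964949, PV = 10.614441
  t = 1.5000: CF_t = 11.000000, DF = 0.947887, PV = 10.426759
  t = 2.0000: CF_t = 1011.000000, DF = 0.931127, PV = 941.369327
Price P = sum_t PV_t = 973.216029
Macaulay numerator sum_t t * PV_t:
  t * PV_t at t = 0.5000: 5.402750
  t * PV_t at t = 1.0000: 10.614441
  t * PV_t at t = 1.5000: 15.640139
  t * PV_t at t = 2.0000: 1882.738655
Macaulay duration D = (sum_t t * PV_t) / P = 1914.395985 / 973.216029 = 1.967082


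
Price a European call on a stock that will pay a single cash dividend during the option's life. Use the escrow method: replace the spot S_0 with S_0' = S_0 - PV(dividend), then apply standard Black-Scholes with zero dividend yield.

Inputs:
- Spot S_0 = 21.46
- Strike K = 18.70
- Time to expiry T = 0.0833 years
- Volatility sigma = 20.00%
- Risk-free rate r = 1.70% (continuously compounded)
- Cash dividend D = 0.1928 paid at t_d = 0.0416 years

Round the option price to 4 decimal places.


Answer: Price = 2.5986

Derivation:
PV(D) = D * exp(-r * t_d) = 0.1928 * 0.99929305 = 0.19266370
S_0' = S_0 - PV(D) = 21.4600 - 0.19266370 = 21.26733630
d1 = (ln(S_0'/K) + (r + sigma^2/2)*T) / (sigma*sqrt(T)) = 2.28210371
d2 = d1 - sigma*sqrt(T) = 2.22438023
exp(-rT) = 0.99858490
N(d1) = 0.98875839; N(d2) = 0.98693856
C = S_0' * N(d1) - K * exp(-rT) * N(d2) = 21.26733630 * 0.98875839 - 18.7000 * 0.99858490 * 0.98693856 = 2.5986


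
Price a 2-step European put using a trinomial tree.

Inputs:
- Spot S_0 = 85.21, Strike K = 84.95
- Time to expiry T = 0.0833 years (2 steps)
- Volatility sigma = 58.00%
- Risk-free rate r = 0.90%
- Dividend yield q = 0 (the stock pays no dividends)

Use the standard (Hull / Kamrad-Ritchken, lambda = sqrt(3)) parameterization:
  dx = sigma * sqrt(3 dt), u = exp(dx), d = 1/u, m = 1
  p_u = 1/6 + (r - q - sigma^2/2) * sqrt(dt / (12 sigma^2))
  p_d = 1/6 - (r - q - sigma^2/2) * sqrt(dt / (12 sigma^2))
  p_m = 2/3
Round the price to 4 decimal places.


Answer: Price = V(0,0) = 4.7332

Derivation:
dt = T/N = 0.041650; dx = sigma*sqrt(3*dt) = 0.205020
u = exp(dx) = 1.227550; d = 1/u = 0.814631
p_u = 0.150496, p_m = 0.666667, p_d = 0.182837
Discount per step: exp(-r*dt) = 0.999625
Stock lattice S(k, j) with j the centered position index:
  k=0: S(0,+0) = 85.2100
  k=1: S(1,-1) = 69.4147; S(1,+0) = 85.2100; S(1,+1) = 104.5995
  k=2: S(2,-2) = 56.5474; S(2,-1) = 69.4147; S(2,+0) = 85.2100; S(2,+1) = 104.5995; S(2,+2) = 128.4011
Terminal payoffs V(N, j) = max(K - S_T, 0):
  V(2,-2) = 28.402618; V(2,-1) = 15.535287; V(2,+0) = 0.000000; V(2,+1) = 0.000000; V(2,+2) = 0.000000
Backward induction: V(k, j) = exp(-r*dt) * [p_u * V(k+1, j+1) + p_m * V(k+1, j) + p_d * V(k+1, j-1)]
  V(1,-1) = exp(-r*dt) * [p_u*0.000000 + p_m*15.535287 + p_d*28.402618] = 15.544094
  V(1,+0) = exp(-r*dt) * [p_u*0.000000 + p_m*0.000000 + p_d*15.535287] = 2.839368
  V(1,+1) = exp(-r*dt) * [p_u*0.000000 + p_m*0.000000 + p_d*0.000000] = 0.000000
  V(0,+0) = exp(-r*dt) * [p_u*0.000000 + p_m*2.839368 + p_d*15.544094] = 4.733181


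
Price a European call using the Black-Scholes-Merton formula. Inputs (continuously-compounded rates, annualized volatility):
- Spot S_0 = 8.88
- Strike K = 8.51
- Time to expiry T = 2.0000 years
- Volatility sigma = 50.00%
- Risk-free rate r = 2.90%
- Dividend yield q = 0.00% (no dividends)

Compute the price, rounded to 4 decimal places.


Answer: Price = 2.7838

Derivation:
d1 = (ln(S/K) + (r - q + 0.5*sigma^2) * T) / (sigma * sqrt(T)) = 0.49576616
d2 = d1 - sigma * sqrt(T) = -0.21134062
exp(-rT) = 0.94364995; exp(-qT) = 1.00000000
C = S_0 * exp(-qT) * N(d1) - K * exp(-rT) * N(d2)
N(d1) = 0.68997030; N(d2) = 0.41631074
C = 8.8800 * 1.00000000 * 0.68997030 - 8.5100 * 0.94364995 * 0.41631074 = 2.7838


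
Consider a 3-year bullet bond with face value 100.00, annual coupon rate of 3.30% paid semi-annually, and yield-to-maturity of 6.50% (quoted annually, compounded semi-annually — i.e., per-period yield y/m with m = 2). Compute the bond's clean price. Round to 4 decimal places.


Answer: Price = 91.4039

Derivation:
Coupon per period c = face * coupon_rate / m = 1.650000
Periods per year m = 2; per-period yield y/m = 0.032500
Number of cashflows N = 6
Cashflows (t years, CF_t, discount factor 1/(1+y/m)^(m*t), PV):
  t = 0.5000: CF_t = 1.650000, DF = 0.968523, PV = 1.598063
  t = 1.0000: CF_t = 1.650000, DF = 0.938037, PV = 1.547761
  t = 1.5000: CF_t = 1.650000, DF = 0.908510, PV = 1.499042
  t = 2.0000: CF_t = 1.650000, DF = 0.879913, PV = 1.451857
  t = 2.5000: CF_t = 1.650000, DF = 0.852216, PV = 1.406156
  t = 3.0000: CF_t = 101.650000, DF = 0.825391, PV = 83.900978
Price P = sum_t PV_t = 91.403856


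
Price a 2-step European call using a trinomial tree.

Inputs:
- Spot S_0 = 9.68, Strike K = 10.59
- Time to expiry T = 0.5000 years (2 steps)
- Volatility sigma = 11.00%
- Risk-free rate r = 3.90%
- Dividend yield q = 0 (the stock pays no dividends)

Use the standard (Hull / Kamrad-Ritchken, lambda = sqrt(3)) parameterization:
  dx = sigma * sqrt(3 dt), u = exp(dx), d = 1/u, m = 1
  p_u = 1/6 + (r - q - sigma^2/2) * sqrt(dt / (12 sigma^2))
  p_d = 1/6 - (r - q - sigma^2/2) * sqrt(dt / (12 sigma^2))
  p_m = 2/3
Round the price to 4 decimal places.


Answer: Price = V(0,0) = 0.0642

Derivation:
dt = T/N = 0.250000; dx = sigma*sqrt(3*dt) = 0.095263
u = exp(dx) = 1.099948; d = 1/u = 0.909134
p_u = 0.209902, p_m = 0.666667, p_d = 0.123431
Discount per step: exp(-r*dt) = 0.990297
Stock lattice S(k, j) with j the centered position index:
  k=0: S(0,+0) = 9.6800
  k=1: S(1,-1) = 8.8004; S(1,+0) = 9.6800; S(1,+1) = 10.6475
  k=2: S(2,-2) = 8.0008; S(2,-1) = 8.8004; S(2,+0) = 9.6800; S(2,+1) = 10.6475; S(2,+2) = 11.7117
Terminal payoffs V(N, j) = max(S_T - K, 0):
  V(2,-2) = 0.000000; V(2,-1) = 0.000000; V(2,+0) = 0.000000; V(2,+1) = 0.057495; V(2,+2) = 1.121690
Backward induction: V(k, j) = exp(-r*dt) * [p_u * V(k+1, j+1) + p_m * V(k+1, j) + p_d * V(k+1, j-1)]
  V(1,-1) = exp(-r*dt) * [p_u*0.000000 + p_m*0.000000 + p_d*0.000000] = 0.000000
  V(1,+0) = exp(-r*dt) * [p_u*0.057495 + p_m*0.000000 + p_d*0.000000] = 0.011951
  V(1,+1) = exp(-r*dt) * [p_u*1.121690 + p_m*0.057495 + p_d*0.000000] = 0.271119
  V(0,+0) = exp(-r*dt) * [p_u*0.271119 + p_m*0.011951 + p_d*0.000000] = 0.064247


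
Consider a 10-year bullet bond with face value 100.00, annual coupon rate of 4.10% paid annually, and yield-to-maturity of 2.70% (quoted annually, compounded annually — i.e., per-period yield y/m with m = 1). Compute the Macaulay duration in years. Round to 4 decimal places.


Answer: Macaulay duration = 8.5051 years

Derivation:
Coupon per period c = face * coupon_rate / m = 4.100000
Periods per year m = 1; per-period yield y/m = 0.027000
Number of cashflows N = 10
Cashflows (t years, CF_t, discount factor 1/(1+y/m)^(m*t), PV):
  t = 1.0000: CF_t = 4.100000, DF = 0.973710, PV = 3.992210
  t = 2.0000: CF_t = 4.100000, DF = 0.948111, PV = 3.887254
  t = 3.0000: CF_t = 4.100000, DF = 0.923185, PV = 3.785058
  t = 4.0000: CF_t = 4.100000, DF = 0.898914, PV = 3.685548
  t = 5.0000: CF_t = 4.100000, DF = 0.875282, PV = 3.588654
  t = 6.0000: CF_t = 4.100000, DF = 0.852270, PV = 3.494308
  t = 7.0000: CF_t = 4.100000, DF = 0.829864, PV = 3.402442
  t = 8.0000: CF_t = 4.100000, DF = 0.808047, PV = 3.312991
  t = 9.0000: CF_t = 4.100000, DF = 0.786803, PV = 3.225892
  t = 10.0000: CF_t = 104.100000, DF = 0.766118, PV = 79.752865
Price P = sum_t PV_t = 112.127224
Macaulay numerator sum_t t * PV_t:
  t * PV_t at t = 1.0000: 3.992210
  t * PV_t at t = 2.0000: 7.774509
  t * PV_t at t = 3.0000: 11.355174
  t * PV_t at t = 4.0000: 14.742192
  t * PV_t at t = 5.0000: 17.943272
  t * PV_t at t = 6.0000: 20.965849
  t * PV_t at t = 7.0000: 23.817095
  t * PV_t at t = 8.0000: 26.503931
  t * PV_t at t = 9.0000: 29.033031
  t * PV_t at t = 10.0000: 797.528650
Macaulay duration D = (sum_t t * PV_t) / P = 953.655913 / 112.127224 = 8.505124
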